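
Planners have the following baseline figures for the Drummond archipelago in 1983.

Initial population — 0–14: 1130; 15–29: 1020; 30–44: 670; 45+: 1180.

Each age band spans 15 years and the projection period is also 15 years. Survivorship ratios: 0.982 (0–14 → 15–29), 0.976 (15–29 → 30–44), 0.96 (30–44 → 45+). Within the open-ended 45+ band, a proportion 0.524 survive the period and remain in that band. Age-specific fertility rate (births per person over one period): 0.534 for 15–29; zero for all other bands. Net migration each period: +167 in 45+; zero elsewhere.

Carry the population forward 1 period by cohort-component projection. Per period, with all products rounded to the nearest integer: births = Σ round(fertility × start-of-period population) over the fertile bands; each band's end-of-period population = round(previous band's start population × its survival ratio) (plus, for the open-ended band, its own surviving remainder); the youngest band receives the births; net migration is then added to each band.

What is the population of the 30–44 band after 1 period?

Call the bands 1 to 4, youngest first.
— Period 1 —
Births: 1020 * 0.534 = 545
Band 2: 1130 * 0.982 = 1110
Band 3: 1020 * 0.976 = 996
Band 4: 670 * 0.96 + 1180 * 0.524 = 643 + 618 = 1261
Net migration: Band 4 + 167 → 1428
End of period: [545, 1110, 996, 1428]

996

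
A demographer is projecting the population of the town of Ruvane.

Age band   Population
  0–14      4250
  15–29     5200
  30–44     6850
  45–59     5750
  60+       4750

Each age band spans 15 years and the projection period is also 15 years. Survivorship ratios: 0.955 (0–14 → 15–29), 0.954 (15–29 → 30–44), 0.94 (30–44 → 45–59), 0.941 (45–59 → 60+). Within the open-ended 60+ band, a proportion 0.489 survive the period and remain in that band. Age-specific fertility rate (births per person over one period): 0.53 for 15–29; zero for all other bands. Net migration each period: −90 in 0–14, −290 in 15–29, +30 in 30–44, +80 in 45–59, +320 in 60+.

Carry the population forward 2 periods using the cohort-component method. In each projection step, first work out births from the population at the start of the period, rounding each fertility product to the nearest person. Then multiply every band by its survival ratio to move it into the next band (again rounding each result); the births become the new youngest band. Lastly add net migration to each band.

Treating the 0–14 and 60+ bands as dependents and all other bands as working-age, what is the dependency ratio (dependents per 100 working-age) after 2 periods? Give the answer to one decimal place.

115.4

(Groups numbered youngest = 1 to oldest = 5.)
[period 1]
Births: 5200 × 0.53 = 2756
Group 2: 4250 × 0.955 = 4059
Group 3: 5200 × 0.954 = 4961
Group 4: 6850 × 0.94 = 6439
Group 5: 5750 × 0.941 + 4750 × 0.489 = 5411 + 2323 = 7734
Net migration: Group 1 − 90 → 2666; Group 2 − 290 → 3769; Group 3 + 30 → 4991; Group 4 + 80 → 6519; Group 5 + 320 → 8054
End of period: [2666, 3769, 4991, 6519, 8054]
[period 2]
Births: 3769 × 0.53 = 1998
Group 2: 2666 × 0.955 = 2546
Group 3: 3769 × 0.954 = 3596
Group 4: 4991 × 0.94 = 4692
Group 5: 6519 × 0.941 + 8054 × 0.489 = 6134 + 3938 = 10072
Net migration: Group 1 − 90 → 1908; Group 2 − 290 → 2256; Group 3 + 30 → 3626; Group 4 + 80 → 4772; Group 5 + 320 → 10392
End of period: [1908, 2256, 3626, 4772, 10392]
Dependents (band 0–14 + band 60+) = 1908 + 10392 = 12300; working-age = 10654; ratio = 12300/10654 × 100 = 115.4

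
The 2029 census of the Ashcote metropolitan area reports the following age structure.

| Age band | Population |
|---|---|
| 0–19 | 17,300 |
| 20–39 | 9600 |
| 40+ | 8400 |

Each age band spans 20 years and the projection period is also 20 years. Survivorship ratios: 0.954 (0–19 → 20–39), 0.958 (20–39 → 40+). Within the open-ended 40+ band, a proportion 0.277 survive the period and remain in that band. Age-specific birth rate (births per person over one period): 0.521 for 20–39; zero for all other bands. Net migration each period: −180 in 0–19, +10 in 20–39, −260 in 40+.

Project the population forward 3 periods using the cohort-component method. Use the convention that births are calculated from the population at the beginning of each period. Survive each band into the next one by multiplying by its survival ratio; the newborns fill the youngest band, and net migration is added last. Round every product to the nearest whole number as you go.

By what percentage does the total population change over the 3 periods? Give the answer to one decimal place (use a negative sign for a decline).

Let band 1 be 0–19 through band 3 = 40+.
— Period 1 —
Births: 9600 × 0.521 = 5002
Band 2: 17300 × 0.954 = 16504
Band 3: 9600 × 0.958 + 8400 × 0.277 = 9197 + 2327 = 11524
Net migration: Band 1 − 180 → 4822; Band 2 + 10 → 16514; Band 3 − 260 → 11264
Population now: 0–19=4822, 20–39=16514, 40+=11264
— Period 2 —
Births: 16514 × 0.521 = 8604
Band 2: 4822 × 0.954 = 4600
Band 3: 16514 × 0.958 + 11264 × 0.277 = 15820 + 3120 = 18940
Net migration: Band 1 − 180 → 8424; Band 2 + 10 → 4610; Band 3 − 260 → 18680
Population now: 0–19=8424, 20–39=4610, 40+=18680
— Period 3 —
Births: 4610 × 0.521 = 2402
Band 2: 8424 × 0.954 = 8036
Band 3: 4610 × 0.958 + 18680 × 0.277 = 4416 + 5174 = 9590
Net migration: Band 1 − 180 → 2222; Band 2 + 10 → 8046; Band 3 − 260 → 9330
Population now: 0–19=2222, 20–39=8046, 40+=9330
Total: 35300 → 19598; change = -15702; percentage change = -44.5%

-44.5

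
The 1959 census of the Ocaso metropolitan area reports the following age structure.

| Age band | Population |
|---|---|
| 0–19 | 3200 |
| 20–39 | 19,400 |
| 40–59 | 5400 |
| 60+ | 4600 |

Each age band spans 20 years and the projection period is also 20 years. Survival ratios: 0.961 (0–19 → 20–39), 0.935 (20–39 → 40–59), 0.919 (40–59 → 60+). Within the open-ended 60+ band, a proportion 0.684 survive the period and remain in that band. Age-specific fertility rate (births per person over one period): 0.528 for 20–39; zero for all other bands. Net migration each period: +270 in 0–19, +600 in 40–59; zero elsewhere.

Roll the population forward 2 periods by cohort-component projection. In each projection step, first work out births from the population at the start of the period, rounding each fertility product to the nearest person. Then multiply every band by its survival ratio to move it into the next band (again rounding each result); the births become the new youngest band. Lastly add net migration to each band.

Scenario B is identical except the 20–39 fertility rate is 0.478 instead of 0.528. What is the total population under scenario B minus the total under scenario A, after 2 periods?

Call the groups 1 to 4, youngest first.
After projecting period 1:
Births: 19400 × 0.528 = 10243
Group 2: 3200 × 0.961 = 3075
Group 3: 19400 × 0.935 = 18139
Group 4: 5400 × 0.919 + 4600 × 0.684 = 4963 + 3146 = 8109
Net migration: Group 1 + 270 → 10513; Group 3 + 600 → 18739
Population now: 0–19=10513, 20–39=3075, 40–59=18739, 60+=8109
After projecting period 2:
Births: 3075 × 0.528 = 1624
Group 2: 10513 × 0.961 = 10103
Group 3: 3075 × 0.935 = 2875
Group 4: 18739 × 0.919 + 8109 × 0.684 = 17221 + 5547 = 22768
Net migration: Group 1 + 270 → 1894; Group 3 + 600 → 3475
Population now: 0–19=1894, 20–39=10103, 40–59=3475, 60+=22768
Scenario A total after 2 periods: 38240
Scenario B projection —
After projecting period 1:
Births: 19400 × 0.478 = 9273
Group 2: 3200 × 0.961 = 3075
Group 3: 19400 × 0.935 = 18139
Group 4: 5400 × 0.919 + 4600 × 0.684 = 4963 + 3146 = 8109
Net migration: Group 1 + 270 → 9543; Group 3 + 600 → 18739
Population now: 0–19=9543, 20–39=3075, 40–59=18739, 60+=8109
After projecting period 2:
Births: 3075 × 0.478 = 1470
Group 2: 9543 × 0.961 = 9171
Group 3: 3075 × 0.935 = 2875
Group 4: 18739 × 0.919 + 8109 × 0.684 = 17221 + 5547 = 22768
Net migration: Group 1 + 270 → 1740; Group 3 + 600 → 3475
Population now: 0–19=1740, 20–39=9171, 40–59=3475, 60+=22768
Scenario B total after 2 periods: 37154
Difference B − A = 37154 − 38240 = -1086

-1086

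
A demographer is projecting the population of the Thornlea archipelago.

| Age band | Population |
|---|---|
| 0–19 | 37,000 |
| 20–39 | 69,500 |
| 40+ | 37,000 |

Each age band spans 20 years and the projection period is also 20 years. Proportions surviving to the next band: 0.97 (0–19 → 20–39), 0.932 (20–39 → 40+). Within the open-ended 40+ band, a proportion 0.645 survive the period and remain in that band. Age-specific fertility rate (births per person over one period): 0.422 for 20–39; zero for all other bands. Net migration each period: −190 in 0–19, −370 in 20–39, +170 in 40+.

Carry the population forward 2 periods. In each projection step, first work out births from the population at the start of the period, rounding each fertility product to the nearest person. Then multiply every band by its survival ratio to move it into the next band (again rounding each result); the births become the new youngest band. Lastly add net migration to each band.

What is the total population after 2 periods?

Period 1:
Births: 69500 × 0.422 = 29329
20–39: 37000 × 0.97 = 35890
40+: 69500 × 0.932 + 37000 × 0.645 = 64774 + 23865 = 88639
Net migration: 0–19 − 190 → 29139; 20–39 − 370 → 35520; 40+ + 170 → 88809
Population now: 0–19=29139, 20–39=35520, 40+=88809
Period 2:
Births: 35520 × 0.422 = 14989
20–39: 29139 × 0.97 = 28265
40+: 35520 × 0.932 + 88809 × 0.645 = 33105 + 57282 = 90387
Net migration: 0–19 − 190 → 14799; 20–39 − 370 → 27895; 40+ + 170 → 90557
Population now: 0–19=14799, 20–39=27895, 40+=90557
Total after period 2: 14799 + 27895 + 90557 = 133251

133251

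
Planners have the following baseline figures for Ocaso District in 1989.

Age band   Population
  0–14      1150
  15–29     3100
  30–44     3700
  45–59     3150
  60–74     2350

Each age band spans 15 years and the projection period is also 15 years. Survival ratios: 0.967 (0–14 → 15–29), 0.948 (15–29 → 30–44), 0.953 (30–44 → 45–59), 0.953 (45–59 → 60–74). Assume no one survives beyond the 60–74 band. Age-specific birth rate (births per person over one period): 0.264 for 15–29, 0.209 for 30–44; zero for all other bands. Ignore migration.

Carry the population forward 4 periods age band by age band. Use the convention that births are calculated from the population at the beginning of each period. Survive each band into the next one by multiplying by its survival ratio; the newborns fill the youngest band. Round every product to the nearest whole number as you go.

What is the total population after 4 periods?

(Groups numbered youngest = 1 to oldest = 5.)
After projecting period 1:
Births: 3100 × 0.264 = 818 ; 3700 × 0.209 = 773 ⇒ total 1591
Group 2: 1150 × 0.967 = 1112
Group 3: 3100 × 0.948 = 2939
Group 4: 3700 × 0.953 = 3526
Group 5: 3150 × 0.953 = 3002
End of period: [1591, 1112, 2939, 3526, 3002]
After projecting period 2:
Births: 1112 × 0.264 = 294 ; 2939 × 0.209 = 614 ⇒ total 908
Group 2: 1591 × 0.967 = 1538
Group 3: 1112 × 0.948 = 1054
Group 4: 2939 × 0.953 = 2801
Group 5: 3526 × 0.953 = 3360
End of period: [908, 1538, 1054, 2801, 3360]
After projecting period 3:
Births: 1538 × 0.264 = 406 ; 1054 × 0.209 = 220 ⇒ total 626
Group 2: 908 × 0.967 = 878
Group 3: 1538 × 0.948 = 1458
Group 4: 1054 × 0.953 = 1004
Group 5: 2801 × 0.953 = 2669
End of period: [626, 878, 1458, 1004, 2669]
After projecting period 4:
Births: 878 × 0.264 = 232 ; 1458 × 0.209 = 305 ⇒ total 537
Group 2: 626 × 0.967 = 605
Group 3: 878 × 0.948 = 832
Group 4: 1458 × 0.953 = 1389
Group 5: 1004 × 0.953 = 957
End of period: [537, 605, 832, 1389, 957]
Total after period 4: 537 + 605 + 832 + 1389 + 957 = 4320

4320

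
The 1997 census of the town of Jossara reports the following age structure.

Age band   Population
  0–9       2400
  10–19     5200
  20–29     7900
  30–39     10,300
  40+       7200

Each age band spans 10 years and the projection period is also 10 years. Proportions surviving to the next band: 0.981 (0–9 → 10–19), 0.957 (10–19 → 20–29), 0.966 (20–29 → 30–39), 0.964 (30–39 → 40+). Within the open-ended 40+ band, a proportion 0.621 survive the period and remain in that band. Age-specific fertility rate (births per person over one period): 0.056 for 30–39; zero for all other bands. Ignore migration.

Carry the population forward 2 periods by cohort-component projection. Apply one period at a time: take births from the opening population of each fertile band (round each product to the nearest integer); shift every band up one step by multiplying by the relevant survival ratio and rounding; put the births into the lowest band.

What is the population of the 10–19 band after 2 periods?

Call the bands 1 to 5, youngest first.
After projecting period 1:
Births: 10300 × 0.056 = 577
Band 2: 2400 × 0.981 = 2354
Band 3: 5200 × 0.957 = 4976
Band 4: 7900 × 0.966 = 7631
Band 5: 10300 × 0.964 + 7200 × 0.621 = 9929 + 4471 = 14400
Giving 577 / 2354 / 4976 / 7631 / 14400.
After projecting period 2:
Births: 7631 × 0.056 = 427
Band 2: 577 × 0.981 = 566
Band 3: 2354 × 0.957 = 2253
Band 4: 4976 × 0.966 = 4807
Band 5: 7631 × 0.964 + 14400 × 0.621 = 7356 + 8942 = 16298
Giving 427 / 566 / 2253 / 4807 / 16298.

566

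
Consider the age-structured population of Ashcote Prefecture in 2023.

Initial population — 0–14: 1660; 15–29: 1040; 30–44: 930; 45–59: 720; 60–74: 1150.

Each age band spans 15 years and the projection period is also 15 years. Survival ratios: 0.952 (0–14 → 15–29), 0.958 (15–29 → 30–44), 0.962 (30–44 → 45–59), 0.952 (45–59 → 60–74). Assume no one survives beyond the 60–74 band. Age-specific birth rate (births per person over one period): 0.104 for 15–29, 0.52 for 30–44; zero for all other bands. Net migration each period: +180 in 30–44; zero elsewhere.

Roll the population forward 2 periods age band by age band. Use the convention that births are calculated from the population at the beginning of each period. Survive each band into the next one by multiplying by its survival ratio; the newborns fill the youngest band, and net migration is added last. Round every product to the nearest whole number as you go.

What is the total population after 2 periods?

5017

Let group 1 be 0–14 through group 5 = 60–74.
— Period 1 —
Births: 1040 × 0.104 = 108, 930 × 0.52 = 484 — total 592
Group 2: 1660 × 0.952 = 1580
Group 3: 1040 × 0.958 = 996
Group 4: 930 × 0.962 = 895
Group 5: 720 × 0.952 = 685
Net migration: Group 3 + 180 → 1176
Giving 592 / 1580 / 1176 / 895 / 685.
— Period 2 —
Births: 1580 × 0.104 = 164, 1176 × 0.52 = 612 — total 776
Group 2: 592 × 0.952 = 564
Group 3: 1580 × 0.958 = 1514
Group 4: 1176 × 0.962 = 1131
Group 5: 895 × 0.952 = 852
Net migration: Group 3 + 180 → 1694
Giving 776 / 564 / 1694 / 1131 / 852.
Total after period 2: 776 + 564 + 1694 + 1131 + 852 = 5017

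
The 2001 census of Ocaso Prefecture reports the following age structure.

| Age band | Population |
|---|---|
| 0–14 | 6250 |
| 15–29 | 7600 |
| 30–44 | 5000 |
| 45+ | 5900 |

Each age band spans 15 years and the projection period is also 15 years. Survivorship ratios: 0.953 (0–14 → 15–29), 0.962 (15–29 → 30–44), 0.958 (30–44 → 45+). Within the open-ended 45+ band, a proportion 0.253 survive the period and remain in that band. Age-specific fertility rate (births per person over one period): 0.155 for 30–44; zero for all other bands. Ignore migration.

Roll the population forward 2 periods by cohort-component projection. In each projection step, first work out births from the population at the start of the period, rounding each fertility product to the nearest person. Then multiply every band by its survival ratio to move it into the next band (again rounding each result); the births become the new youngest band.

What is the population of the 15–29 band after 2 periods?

739

Let group 1 be 0–14 through group 4 = 45+.
— Period 1 —
Births: 5000 × 0.155 = 775
Group 2: 6250 × 0.953 = 5956
Group 3: 7600 × 0.962 = 7311
Group 4: 5000 × 0.958 + 5900 × 0.253 = 4790 + 1493 = 6283
Population now: 0–14=775, 15–29=5956, 30–44=7311, 45+=6283
— Period 2 —
Births: 7311 × 0.155 = 1133
Group 2: 775 × 0.953 = 739
Group 3: 5956 × 0.962 = 5730
Group 4: 7311 × 0.958 + 6283 × 0.253 = 7004 + 1590 = 8594
Population now: 0–14=1133, 15–29=739, 30–44=5730, 45+=8594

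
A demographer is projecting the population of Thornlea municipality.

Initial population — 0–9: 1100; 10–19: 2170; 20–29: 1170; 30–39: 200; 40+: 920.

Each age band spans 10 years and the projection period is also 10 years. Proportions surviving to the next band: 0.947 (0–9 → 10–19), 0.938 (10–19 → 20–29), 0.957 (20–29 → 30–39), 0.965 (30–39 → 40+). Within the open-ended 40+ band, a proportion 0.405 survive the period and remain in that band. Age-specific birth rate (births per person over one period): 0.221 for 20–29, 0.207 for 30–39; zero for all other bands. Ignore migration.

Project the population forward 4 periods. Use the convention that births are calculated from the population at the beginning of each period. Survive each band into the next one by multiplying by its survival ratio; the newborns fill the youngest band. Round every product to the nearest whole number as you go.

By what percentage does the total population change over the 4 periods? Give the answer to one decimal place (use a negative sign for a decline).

Let band 1 be 0–9 through band 5 = 40+.
Period 1:
Births: 1170 * 0.221 = 259, 200 * 0.207 = 41 ⇒ total 300
Band 2: 1100 * 0.947 = 1042
Band 3: 2170 * 0.938 = 2035
Band 4: 1170 * 0.957 = 1120
Band 5: 200 * 0.965 + 920 * 0.405 = 193 + 373 = 566
→ [300, 1042, 2035, 1120, 566]
Period 2:
Births: 2035 * 0.221 = 450, 1120 * 0.207 = 232 ⇒ total 682
Band 2: 300 * 0.947 = 284
Band 3: 1042 * 0.938 = 977
Band 4: 2035 * 0.957 = 1947
Band 5: 1120 * 0.965 + 566 * 0.405 = 1081 + 229 = 1310
→ [682, 284, 977, 1947, 1310]
Period 3:
Births: 977 * 0.221 = 216, 1947 * 0.207 = 403 ⇒ total 619
Band 2: 682 * 0.947 = 646
Band 3: 284 * 0.938 = 266
Band 4: 977 * 0.957 = 935
Band 5: 1947 * 0.965 + 1310 * 0.405 = 1879 + 531 = 2410
→ [619, 646, 266, 935, 2410]
Period 4:
Births: 266 * 0.221 = 59, 935 * 0.207 = 194 ⇒ total 253
Band 2: 619 * 0.947 = 586
Band 3: 646 * 0.938 = 606
Band 4: 266 * 0.957 = 255
Band 5: 935 * 0.965 + 2410 * 0.405 = 902 + 976 = 1878
→ [253, 586, 606, 255, 1878]
Total: 5560 → 3578; change = -1982; percentage change = -35.6%

-35.6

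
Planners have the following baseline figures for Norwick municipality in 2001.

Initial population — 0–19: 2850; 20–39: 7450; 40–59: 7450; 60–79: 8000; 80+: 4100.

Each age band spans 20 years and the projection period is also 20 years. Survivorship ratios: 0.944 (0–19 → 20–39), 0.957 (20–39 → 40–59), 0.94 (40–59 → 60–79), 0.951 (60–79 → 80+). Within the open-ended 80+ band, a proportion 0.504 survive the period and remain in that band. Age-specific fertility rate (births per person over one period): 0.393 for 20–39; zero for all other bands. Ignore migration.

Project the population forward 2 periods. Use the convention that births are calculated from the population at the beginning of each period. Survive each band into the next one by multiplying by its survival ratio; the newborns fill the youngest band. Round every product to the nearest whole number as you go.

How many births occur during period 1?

2928

After projecting period 1:
Births: 7450 × 0.393 = 2928
20–39: 2850 × 0.944 = 2690
40–59: 7450 × 0.957 = 7130
60–79: 7450 × 0.94 = 7003
80+: 8000 × 0.951 + 4100 × 0.504 = 7608 + 2066 = 9674
→ [2928, 2690, 7130, 7003, 9674]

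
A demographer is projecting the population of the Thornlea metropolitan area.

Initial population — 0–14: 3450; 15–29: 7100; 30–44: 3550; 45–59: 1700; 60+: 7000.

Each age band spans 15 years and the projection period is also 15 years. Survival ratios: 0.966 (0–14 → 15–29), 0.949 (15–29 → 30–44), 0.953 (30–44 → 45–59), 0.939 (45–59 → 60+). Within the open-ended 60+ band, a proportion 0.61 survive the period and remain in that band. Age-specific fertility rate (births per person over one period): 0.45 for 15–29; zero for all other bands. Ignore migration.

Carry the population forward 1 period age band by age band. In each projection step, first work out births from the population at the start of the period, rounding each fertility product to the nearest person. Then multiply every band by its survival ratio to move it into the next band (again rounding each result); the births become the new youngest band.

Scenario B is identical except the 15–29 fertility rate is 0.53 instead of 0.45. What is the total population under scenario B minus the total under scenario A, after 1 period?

568

Period 1:
Births: 7100 × 0.45 = 3195
15–29: 3450 × 0.966 = 3333
30–44: 7100 × 0.949 = 6738
45–59: 3550 × 0.953 = 3383
60+: 1700 × 0.939 + 7000 × 0.61 = 1596 + 4270 = 5866
Giving 3195 / 3333 / 6738 / 3383 / 5866.
Scenario A total after 1 period: 22515
Scenario B projection —
Period 1:
Births: 7100 × 0.53 = 3763
15–29: 3450 × 0.966 = 3333
30–44: 7100 × 0.949 = 6738
45–59: 3550 × 0.953 = 3383
60+: 1700 × 0.939 + 7000 × 0.61 = 1596 + 4270 = 5866
Giving 3763 / 3333 / 6738 / 3383 / 5866.
Scenario B total after 1 period: 23083
Difference B − A = 23083 − 22515 = 568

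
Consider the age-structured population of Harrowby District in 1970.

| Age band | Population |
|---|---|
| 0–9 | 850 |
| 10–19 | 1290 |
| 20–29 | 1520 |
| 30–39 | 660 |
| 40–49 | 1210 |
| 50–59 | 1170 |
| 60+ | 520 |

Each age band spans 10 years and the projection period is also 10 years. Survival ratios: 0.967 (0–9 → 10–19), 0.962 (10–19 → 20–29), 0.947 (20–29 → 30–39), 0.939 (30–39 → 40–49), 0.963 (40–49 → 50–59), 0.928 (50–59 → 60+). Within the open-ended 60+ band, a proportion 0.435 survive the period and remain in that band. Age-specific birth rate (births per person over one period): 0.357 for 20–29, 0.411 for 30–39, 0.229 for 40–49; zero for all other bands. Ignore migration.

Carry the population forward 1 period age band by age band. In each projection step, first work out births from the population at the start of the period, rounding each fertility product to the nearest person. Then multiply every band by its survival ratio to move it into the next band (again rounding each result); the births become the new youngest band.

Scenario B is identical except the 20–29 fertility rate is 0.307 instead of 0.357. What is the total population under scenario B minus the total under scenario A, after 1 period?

-76

(Bands numbered youngest = 1 to oldest = 7.)
[period 1]
Births: 1520 × 0.357 = 543, 660 × 0.411 = 271, 1210 × 0.229 = 277 — total 1091
Band 2: 850 × 0.967 = 822
Band 3: 1290 × 0.962 = 1241
Band 4: 1520 × 0.947 = 1439
Band 5: 660 × 0.939 = 620
Band 6: 1210 × 0.963 = 1165
Band 7: 1170 × 0.928 + 520 × 0.435 = 1086 + 226 = 1312
Giving 1091 / 822 / 1241 / 1439 / 620 / 1165 / 1312.
Scenario A total after 1 period: 7690
Scenario B projection —
[period 1]
Births: 1520 × 0.307 = 467, 660 × 0.411 = 271, 1210 × 0.229 = 277 — total 1015
Band 2: 850 × 0.967 = 822
Band 3: 1290 × 0.962 = 1241
Band 4: 1520 × 0.947 = 1439
Band 5: 660 × 0.939 = 620
Band 6: 1210 × 0.963 = 1165
Band 7: 1170 × 0.928 + 520 × 0.435 = 1086 + 226 = 1312
Giving 1015 / 822 / 1241 / 1439 / 620 / 1165 / 1312.
Scenario B total after 1 period: 7614
Difference B − A = 7614 − 7690 = -76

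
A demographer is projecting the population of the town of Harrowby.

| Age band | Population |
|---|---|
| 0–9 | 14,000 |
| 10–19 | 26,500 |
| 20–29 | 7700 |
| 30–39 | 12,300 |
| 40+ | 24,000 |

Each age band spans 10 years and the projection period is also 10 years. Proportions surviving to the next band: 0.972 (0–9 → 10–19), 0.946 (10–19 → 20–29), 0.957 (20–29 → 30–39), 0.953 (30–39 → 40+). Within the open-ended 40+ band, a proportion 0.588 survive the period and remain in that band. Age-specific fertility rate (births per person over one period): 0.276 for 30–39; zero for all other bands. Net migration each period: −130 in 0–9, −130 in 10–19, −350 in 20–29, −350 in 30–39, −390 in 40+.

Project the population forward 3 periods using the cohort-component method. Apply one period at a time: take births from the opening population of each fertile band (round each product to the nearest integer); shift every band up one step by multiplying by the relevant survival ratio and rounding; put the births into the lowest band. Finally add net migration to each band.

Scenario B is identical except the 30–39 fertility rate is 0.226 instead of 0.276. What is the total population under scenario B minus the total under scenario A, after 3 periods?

-2072

Let band 1 be 0–9 through band 5 = 40+.
— Period 1 —
Births: 12300 * 0.276 = 3395
Band 2: 14000 * 0.972 = 13608
Band 3: 26500 * 0.946 = 25069
Band 4: 7700 * 0.957 = 7369
Band 5: 12300 * 0.953 + 24000 * 0.588 = 11722 + 14112 = 25834
Net migration: Band 1 − 130 → 3265; Band 2 − 130 → 13478; Band 3 − 350 → 24719; Band 4 − 350 → 7019; Band 5 − 390 → 25444
→ [3265, 13478, 24719, 7019, 25444]
— Period 2 —
Births: 7019 * 0.276 = 1937
Band 2: 3265 * 0.972 = 3174
Band 3: 13478 * 0.946 = 12750
Band 4: 24719 * 0.957 = 23656
Band 5: 7019 * 0.953 + 25444 * 0.588 = 6689 + 14961 = 21650
Net migration: Band 1 − 130 → 1807; Band 2 − 130 → 3044; Band 3 − 350 → 12400; Band 4 − 350 → 23306; Band 5 − 390 → 21260
→ [1807, 3044, 12400, 23306, 21260]
— Period 3 —
Births: 23306 * 0.276 = 6432
Band 2: 1807 * 0.972 = 1756
Band 3: 3044 * 0.946 = 2880
Band 4: 12400 * 0.957 = 11867
Band 5: 23306 * 0.953 + 21260 * 0.588 = 22211 + 12501 = 34712
Net migration: Band 1 − 130 → 6302; Band 2 − 130 → 1626; Band 3 − 350 → 2530; Band 4 − 350 → 11517; Band 5 − 390 → 34322
→ [6302, 1626, 2530, 11517, 34322]
Scenario A total after 3 periods: 56297
Scenario B projection —
— Period 1 —
Births: 12300 * 0.226 = 2780
Band 2: 14000 * 0.972 = 13608
Band 3: 26500 * 0.946 = 25069
Band 4: 7700 * 0.957 = 7369
Band 5: 12300 * 0.953 + 24000 * 0.588 = 11722 + 14112 = 25834
Net migration: Band 1 − 130 → 2650; Band 2 − 130 → 13478; Band 3 − 350 → 24719; Band 4 − 350 → 7019; Band 5 − 390 → 25444
→ [2650, 13478, 24719, 7019, 25444]
— Period 2 —
Births: 7019 * 0.226 = 1586
Band 2: 2650 * 0.972 = 2576
Band 3: 13478 * 0.946 = 12750
Band 4: 24719 * 0.957 = 23656
Band 5: 7019 * 0.953 + 25444 * 0.588 = 6689 + 14961 = 21650
Net migration: Band 1 − 130 → 1456; Band 2 − 130 → 2446; Band 3 − 350 → 12400; Band 4 − 350 → 23306; Band 5 − 390 → 21260
→ [1456, 2446, 12400, 23306, 21260]
— Period 3 —
Births: 23306 * 0.226 = 5267
Band 2: 1456 * 0.972 = 1415
Band 3: 2446 * 0.946 = 2314
Band 4: 12400 * 0.957 = 11867
Band 5: 23306 * 0.953 + 21260 * 0.588 = 22211 + 12501 = 34712
Net migration: Band 1 − 130 → 5137; Band 2 − 130 → 1285; Band 3 − 350 → 1964; Band 4 − 350 → 11517; Band 5 − 390 → 34322
→ [5137, 1285, 1964, 11517, 34322]
Scenario B total after 3 periods: 54225
Difference B − A = 54225 − 56297 = -2072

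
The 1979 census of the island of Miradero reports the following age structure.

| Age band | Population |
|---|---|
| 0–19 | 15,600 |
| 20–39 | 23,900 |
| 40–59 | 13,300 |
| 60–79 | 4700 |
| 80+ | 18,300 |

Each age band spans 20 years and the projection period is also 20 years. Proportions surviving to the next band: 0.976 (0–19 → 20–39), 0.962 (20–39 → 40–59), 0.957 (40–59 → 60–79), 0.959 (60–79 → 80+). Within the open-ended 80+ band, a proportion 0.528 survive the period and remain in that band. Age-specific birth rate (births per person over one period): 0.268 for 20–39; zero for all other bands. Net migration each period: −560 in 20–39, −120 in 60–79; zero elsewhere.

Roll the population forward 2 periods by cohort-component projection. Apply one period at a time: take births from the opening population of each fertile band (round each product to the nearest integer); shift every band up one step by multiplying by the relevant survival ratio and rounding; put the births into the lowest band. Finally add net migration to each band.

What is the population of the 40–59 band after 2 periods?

14109

Numbering the bands 1..5 from youngest to oldest:
Period 1:
Births: 23900 * 0.268 = 6405
Band 2: 15600 * 0.976 = 15226
Band 3: 23900 * 0.962 = 22992
Band 4: 13300 * 0.957 = 12728
Band 5: 4700 * 0.959 + 18300 * 0.528 = 4507 + 9662 = 14169
Net migration: Band 2 − 560 → 14666; Band 4 − 120 → 12608
Giving 6405 / 14666 / 22992 / 12608 / 14169.
Period 2:
Births: 14666 * 0.268 = 3930
Band 2: 6405 * 0.976 = 6251
Band 3: 14666 * 0.962 = 14109
Band 4: 22992 * 0.957 = 22003
Band 5: 12608 * 0.959 + 14169 * 0.528 = 12091 + 7481 = 19572
Net migration: Band 2 − 560 → 5691; Band 4 − 120 → 21883
Giving 3930 / 5691 / 14109 / 21883 / 19572.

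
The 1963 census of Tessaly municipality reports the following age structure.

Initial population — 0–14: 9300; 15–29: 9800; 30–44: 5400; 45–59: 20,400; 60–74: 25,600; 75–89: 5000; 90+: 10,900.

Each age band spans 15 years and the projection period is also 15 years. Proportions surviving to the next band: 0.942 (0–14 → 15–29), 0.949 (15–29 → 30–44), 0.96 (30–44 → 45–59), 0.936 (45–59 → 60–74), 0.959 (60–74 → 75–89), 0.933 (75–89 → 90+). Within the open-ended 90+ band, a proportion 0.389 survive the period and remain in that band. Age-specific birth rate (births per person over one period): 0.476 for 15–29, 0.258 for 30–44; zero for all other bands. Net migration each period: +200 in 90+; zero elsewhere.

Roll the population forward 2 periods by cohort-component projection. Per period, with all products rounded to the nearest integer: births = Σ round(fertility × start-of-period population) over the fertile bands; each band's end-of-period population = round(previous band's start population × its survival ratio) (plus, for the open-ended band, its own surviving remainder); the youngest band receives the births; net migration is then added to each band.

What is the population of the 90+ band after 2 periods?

26647

Let band 1 be 0–14 through band 7 = 90+.
— Period 1 —
Births: 9800 × 0.476 = 4665, 5400 × 0.258 = 1393 → 6058
Band 2: 9300 × 0.942 = 8761
Band 3: 9800 × 0.949 = 9300
Band 4: 5400 × 0.96 = 5184
Band 5: 20400 × 0.936 = 19094
Band 6: 25600 × 0.959 = 24550
Band 7: 5000 × 0.933 + 10900 × 0.389 = 4665 + 4240 = 8905
Net migration: Band 7 + 200 → 9105
End of period: [6058, 8761, 9300, 5184, 19094, 24550, 9105]
— Period 2 —
Births: 8761 × 0.476 = 4170, 9300 × 0.258 = 2399 → 6569
Band 2: 6058 × 0.942 = 5707
Band 3: 8761 × 0.949 = 8314
Band 4: 9300 × 0.96 = 8928
Band 5: 5184 × 0.936 = 4852
Band 6: 19094 × 0.959 = 18311
Band 7: 24550 × 0.933 + 9105 × 0.389 = 22905 + 3542 = 26447
Net migration: Band 7 + 200 → 26647
End of period: [6569, 5707, 8314, 8928, 4852, 18311, 26647]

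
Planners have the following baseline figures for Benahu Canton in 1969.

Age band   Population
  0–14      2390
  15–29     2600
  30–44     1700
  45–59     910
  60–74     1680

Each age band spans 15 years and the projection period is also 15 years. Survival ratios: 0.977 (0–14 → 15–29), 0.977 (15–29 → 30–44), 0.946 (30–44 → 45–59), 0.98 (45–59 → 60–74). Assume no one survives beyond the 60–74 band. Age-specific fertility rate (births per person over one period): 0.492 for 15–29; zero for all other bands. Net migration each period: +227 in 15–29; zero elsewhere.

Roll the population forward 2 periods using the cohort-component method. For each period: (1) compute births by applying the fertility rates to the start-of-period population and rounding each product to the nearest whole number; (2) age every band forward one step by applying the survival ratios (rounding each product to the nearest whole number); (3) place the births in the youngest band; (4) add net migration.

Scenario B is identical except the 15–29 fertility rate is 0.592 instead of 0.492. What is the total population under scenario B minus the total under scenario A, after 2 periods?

510

Call the groups 1 to 5, youngest first.
After projecting period 1:
Births: 2600 * 0.492 = 1279
Group 2: 2390 * 0.977 = 2335
Group 3: 2600 * 0.977 = 2540
Group 4: 1700 * 0.946 = 1608
Group 5: 910 * 0.98 = 892
Net migration: Group 2 + 227 → 2562
End of period: [1279, 2562, 2540, 1608, 892]
After projecting period 2:
Births: 2562 * 0.492 = 1261
Group 2: 1279 * 0.977 = 1250
Group 3: 2562 * 0.977 = 2503
Group 4: 2540 * 0.946 = 2403
Group 5: 1608 * 0.98 = 1576
Net migration: Group 2 + 227 → 1477
End of period: [1261, 1477, 2503, 2403, 1576]
Scenario A total after 2 periods: 9220
Scenario B projection —
After projecting period 1:
Births: 2600 * 0.592 = 1539
Group 2: 2390 * 0.977 = 2335
Group 3: 2600 * 0.977 = 2540
Group 4: 1700 * 0.946 = 1608
Group 5: 910 * 0.98 = 892
Net migration: Group 2 + 227 → 2562
End of period: [1539, 2562, 2540, 1608, 892]
After projecting period 2:
Births: 2562 * 0.592 = 1517
Group 2: 1539 * 0.977 = 1504
Group 3: 2562 * 0.977 = 2503
Group 4: 2540 * 0.946 = 2403
Group 5: 1608 * 0.98 = 1576
Net migration: Group 2 + 227 → 1731
End of period: [1517, 1731, 2503, 2403, 1576]
Scenario B total after 2 periods: 9730
Difference B − A = 9730 − 9220 = 510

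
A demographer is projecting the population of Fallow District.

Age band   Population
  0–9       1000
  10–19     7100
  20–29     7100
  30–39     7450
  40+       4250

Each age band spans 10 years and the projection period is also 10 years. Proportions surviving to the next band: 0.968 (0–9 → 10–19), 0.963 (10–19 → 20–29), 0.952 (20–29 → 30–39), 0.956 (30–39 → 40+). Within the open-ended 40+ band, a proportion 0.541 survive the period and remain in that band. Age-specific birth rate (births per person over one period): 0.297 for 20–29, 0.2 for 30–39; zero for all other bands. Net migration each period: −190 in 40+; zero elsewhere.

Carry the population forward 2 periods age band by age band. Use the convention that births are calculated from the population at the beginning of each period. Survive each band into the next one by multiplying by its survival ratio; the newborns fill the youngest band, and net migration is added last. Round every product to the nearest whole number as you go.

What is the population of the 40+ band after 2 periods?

11266

Period 1.
Births: 7100 × 0.297 = 2109 ; 7450 × 0.2 = 1490 — total 3599
10–19: 1000 × 0.968 = 968
20–29: 7100 × 0.963 = 6837
30–39: 7100 × 0.952 = 6759
40+: 7450 × 0.956 + 4250 × 0.541 = 7122 + 2299 = 9421
Net migration: 40+ − 190 → 9231
Giving 3599 / 968 / 6837 / 6759 / 9231.
Period 2.
Births: 6837 × 0.297 = 2031 ; 6759 × 0.2 = 1352 — total 3383
10–19: 3599 × 0.968 = 3484
20–29: 968 × 0.963 = 932
30–39: 6837 × 0.952 = 6509
40+: 6759 × 0.956 + 9231 × 0.541 = 6462 + 4994 = 11456
Net migration: 40+ − 190 → 11266
Giving 3383 / 3484 / 932 / 6509 / 11266.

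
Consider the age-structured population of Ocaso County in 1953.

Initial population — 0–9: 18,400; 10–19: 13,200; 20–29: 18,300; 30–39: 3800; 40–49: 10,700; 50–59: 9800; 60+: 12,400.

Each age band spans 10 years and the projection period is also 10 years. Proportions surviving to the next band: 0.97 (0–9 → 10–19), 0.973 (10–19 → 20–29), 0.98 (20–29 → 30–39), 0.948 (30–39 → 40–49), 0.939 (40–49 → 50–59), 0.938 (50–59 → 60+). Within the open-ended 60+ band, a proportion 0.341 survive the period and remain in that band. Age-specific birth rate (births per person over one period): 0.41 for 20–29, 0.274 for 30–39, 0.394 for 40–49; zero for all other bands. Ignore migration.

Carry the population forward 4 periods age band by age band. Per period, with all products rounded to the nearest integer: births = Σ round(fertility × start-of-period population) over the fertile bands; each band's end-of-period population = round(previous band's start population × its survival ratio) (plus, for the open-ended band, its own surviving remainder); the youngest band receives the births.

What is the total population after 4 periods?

98822

(Bands numbered youngest = 1 to oldest = 7.)
Period 1:
Births: 18300 × 0.41 = 7503, 3800 × 0.274 = 1041, 10700 × 0.394 = 4216 → 12760
Band 2: 18400 × 0.97 = 17848
Band 3: 13200 × 0.973 = 12844
Band 4: 18300 × 0.98 = 17934
Band 5: 3800 × 0.948 = 3602
Band 6: 10700 × 0.939 = 10047
Band 7: 9800 × 0.938 + 12400 × 0.341 = 9192 + 4228 = 13420
End of period: [12760, 17848, 12844, 17934, 3602, 10047, 13420]
Period 2:
Births: 12844 × 0.41 = 5266, 17934 × 0.274 = 4914, 3602 × 0.394 = 1419 → 11599
Band 2: 12760 × 0.97 = 12377
Band 3: 17848 × 0.973 = 17366
Band 4: 12844 × 0.98 = 12587
Band 5: 17934 × 0.948 = 17001
Band 6: 3602 × 0.939 = 3382
Band 7: 10047 × 0.938 + 13420 × 0.341 = 9424 + 4576 = 14000
End of period: [11599, 12377, 17366, 12587, 17001, 3382, 14000]
Period 3:
Births: 17366 × 0.41 = 7120, 12587 × 0.274 = 3449, 17001 × 0.394 = 6698 → 17267
Band 2: 11599 × 0.97 = 11251
Band 3: 12377 × 0.973 = 12043
Band 4: 17366 × 0.98 = 17019
Band 5: 12587 × 0.948 = 11932
Band 6: 17001 × 0.939 = 15964
Band 7: 3382 × 0.938 + 14000 × 0.341 = 3172 + 4774 = 7946
End of period: [17267, 11251, 12043, 17019, 11932, 15964, 7946]
Period 4:
Births: 12043 × 0.41 = 4938, 17019 × 0.274 = 4663, 11932 × 0.394 = 4701 → 14302
Band 2: 17267 × 0.97 = 16749
Band 3: 11251 × 0.973 = 10947
Band 4: 12043 × 0.98 = 11802
Band 5: 17019 × 0.948 = 16134
Band 6: 11932 × 0.939 = 11204
Band 7: 15964 × 0.938 + 7946 × 0.341 = 14974 + 2710 = 17684
End of period: [14302, 16749, 10947, 11802, 16134, 11204, 17684]
Total after period 4: 14302 + 16749 + 10947 + 11802 + 16134 + 11204 + 17684 = 98822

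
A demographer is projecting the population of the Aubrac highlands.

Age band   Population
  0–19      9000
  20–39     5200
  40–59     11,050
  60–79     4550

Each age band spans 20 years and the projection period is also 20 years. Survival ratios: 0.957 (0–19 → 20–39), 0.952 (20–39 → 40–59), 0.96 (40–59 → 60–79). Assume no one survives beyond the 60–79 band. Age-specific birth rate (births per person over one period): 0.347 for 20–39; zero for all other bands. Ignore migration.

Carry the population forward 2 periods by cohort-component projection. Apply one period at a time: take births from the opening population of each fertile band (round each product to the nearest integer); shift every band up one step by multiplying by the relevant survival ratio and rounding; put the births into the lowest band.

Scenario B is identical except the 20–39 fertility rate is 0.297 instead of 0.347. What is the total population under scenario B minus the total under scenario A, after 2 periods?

-679

[period 1]
Births: 5200 × 0.347 = 1804
20–39: 9000 × 0.957 = 8613
40–59: 5200 × 0.952 = 4950
60–79: 11050 × 0.96 = 10608
Giving 1804 / 8613 / 4950 / 10608.
[period 2]
Births: 8613 × 0.347 = 2989
20–39: 1804 × 0.957 = 1726
40–59: 8613 × 0.952 = 8200
60–79: 4950 × 0.96 = 4752
Giving 2989 / 1726 / 8200 / 4752.
Scenario A total after 2 periods: 17667
Scenario B projection —
[period 1]
Births: 5200 × 0.297 = 1544
20–39: 9000 × 0.957 = 8613
40–59: 5200 × 0.952 = 4950
60–79: 11050 × 0.96 = 10608
Giving 1544 / 8613 / 4950 / 10608.
[period 2]
Births: 8613 × 0.297 = 2558
20–39: 1544 × 0.957 = 1478
40–59: 8613 × 0.952 = 8200
60–79: 4950 × 0.96 = 4752
Giving 2558 / 1478 / 8200 / 4752.
Scenario B total after 2 periods: 16988
Difference B − A = 16988 − 17667 = -679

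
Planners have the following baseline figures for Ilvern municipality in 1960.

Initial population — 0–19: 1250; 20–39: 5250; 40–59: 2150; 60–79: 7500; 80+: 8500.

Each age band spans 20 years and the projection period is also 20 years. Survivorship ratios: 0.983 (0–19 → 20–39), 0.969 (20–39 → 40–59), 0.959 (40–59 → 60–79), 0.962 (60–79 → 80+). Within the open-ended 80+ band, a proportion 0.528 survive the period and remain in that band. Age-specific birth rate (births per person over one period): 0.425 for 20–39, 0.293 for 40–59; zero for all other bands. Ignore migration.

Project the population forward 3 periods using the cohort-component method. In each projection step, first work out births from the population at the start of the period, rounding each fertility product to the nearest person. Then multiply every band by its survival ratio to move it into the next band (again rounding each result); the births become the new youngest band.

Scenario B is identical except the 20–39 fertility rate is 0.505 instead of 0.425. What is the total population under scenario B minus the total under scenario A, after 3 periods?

931

Call the bands 1 to 5, youngest first.
After projecting period 1:
Births: 5250 × 0.425 = 2231, 2150 × 0.293 = 630 ⇒ total 2861
Band 2: 1250 × 0.983 = 1229
Band 3: 5250 × 0.969 = 5087
Band 4: 2150 × 0.959 = 2062
Band 5: 7500 × 0.962 + 8500 × 0.528 = 7215 + 4488 = 11703
→ [2861, 1229, 5087, 2062, 11703]
After projecting period 2:
Births: 1229 × 0.425 = 522, 5087 × 0.293 = 1490 ⇒ total 2012
Band 2: 2861 × 0.983 = 2812
Band 3: 1229 × 0.969 = 1191
Band 4: 5087 × 0.959 = 4878
Band 5: 2062 × 0.962 + 11703 × 0.528 = 1984 + 6179 = 8163
→ [2012, 2812, 1191, 4878, 8163]
After projecting period 3:
Births: 2812 × 0.425 = 1195, 1191 × 0.293 = 349 ⇒ total 1544
Band 2: 2012 × 0.983 = 1978
Band 3: 2812 × 0.969 = 2725
Band 4: 1191 × 0.959 = 1142
Band 5: 4878 × 0.962 + 8163 × 0.528 = 4693 + 4310 = 9003
→ [1544, 1978, 2725, 1142, 9003]
Scenario A total after 3 periods: 16392
Scenario B projection —
After projecting period 1:
Births: 5250 × 0.505 = 2651, 2150 × 0.293 = 630 ⇒ total 3281
Band 2: 1250 × 0.983 = 1229
Band 3: 5250 × 0.969 = 5087
Band 4: 2150 × 0.959 = 2062
Band 5: 7500 × 0.962 + 8500 × 0.528 = 7215 + 4488 = 11703
→ [3281, 1229, 5087, 2062, 11703]
After projecting period 2:
Births: 1229 × 0.505 = 621, 5087 × 0.293 = 1490 ⇒ total 2111
Band 2: 3281 × 0.983 = 3225
Band 3: 1229 × 0.969 = 1191
Band 4: 5087 × 0.959 = 4878
Band 5: 2062 × 0.962 + 11703 × 0.528 = 1984 + 6179 = 8163
→ [2111, 3225, 1191, 4878, 8163]
After projecting period 3:
Births: 3225 × 0.505 = 1629, 1191 × 0.293 = 349 ⇒ total 1978
Band 2: 2111 × 0.983 = 2075
Band 3: 3225 × 0.969 = 3125
Band 4: 1191 × 0.959 = 1142
Band 5: 4878 × 0.962 + 8163 × 0.528 = 4693 + 4310 = 9003
→ [1978, 2075, 3125, 1142, 9003]
Scenario B total after 3 periods: 17323
Difference B − A = 17323 − 16392 = 931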